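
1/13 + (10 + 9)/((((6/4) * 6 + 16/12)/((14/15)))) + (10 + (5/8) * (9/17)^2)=55756131/4658680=11.97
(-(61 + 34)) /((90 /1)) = -19 /18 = -1.06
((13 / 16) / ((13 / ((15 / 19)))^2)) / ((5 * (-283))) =-45 / 21249904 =-0.00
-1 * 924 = -924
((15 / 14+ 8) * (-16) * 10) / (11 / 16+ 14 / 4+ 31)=-162560 / 3941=-41.25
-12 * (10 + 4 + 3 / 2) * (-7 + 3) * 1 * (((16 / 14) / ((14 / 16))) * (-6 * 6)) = -1714176 / 49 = -34983.18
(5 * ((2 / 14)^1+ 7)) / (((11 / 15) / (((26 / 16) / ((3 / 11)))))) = 8125 / 28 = 290.18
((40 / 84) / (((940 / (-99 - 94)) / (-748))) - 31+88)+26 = 154103 / 987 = 156.13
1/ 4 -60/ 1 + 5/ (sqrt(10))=-239/ 4 + sqrt(10)/ 2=-58.17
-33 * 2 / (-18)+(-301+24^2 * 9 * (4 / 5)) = 3849.87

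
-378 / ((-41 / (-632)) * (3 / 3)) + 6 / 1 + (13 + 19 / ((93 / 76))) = -22085677 / 3813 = -5792.20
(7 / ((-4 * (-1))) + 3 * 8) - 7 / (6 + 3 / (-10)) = 5591 / 228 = 24.52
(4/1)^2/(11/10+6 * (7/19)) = 4.83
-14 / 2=-7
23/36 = 0.64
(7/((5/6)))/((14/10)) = 6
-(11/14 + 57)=-809/14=-57.79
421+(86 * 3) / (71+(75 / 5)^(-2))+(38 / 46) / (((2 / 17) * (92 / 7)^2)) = 424.67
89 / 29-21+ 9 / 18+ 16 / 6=-2569 / 174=-14.76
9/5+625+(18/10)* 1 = 3143/5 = 628.60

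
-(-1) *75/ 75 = 1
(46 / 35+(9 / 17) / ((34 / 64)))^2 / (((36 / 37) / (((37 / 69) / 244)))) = 186986191561 / 15502909104900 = 0.01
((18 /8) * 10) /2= 45 /4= 11.25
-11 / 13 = -0.85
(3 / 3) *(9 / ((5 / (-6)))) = -54 / 5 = -10.80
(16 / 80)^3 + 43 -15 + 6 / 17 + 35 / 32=2002919 / 68000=29.45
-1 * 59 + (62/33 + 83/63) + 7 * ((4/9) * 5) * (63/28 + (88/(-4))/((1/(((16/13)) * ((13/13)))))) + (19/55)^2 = -364916372/825825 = -441.88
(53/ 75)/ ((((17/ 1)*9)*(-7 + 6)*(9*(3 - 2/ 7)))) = -371/ 1962225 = -0.00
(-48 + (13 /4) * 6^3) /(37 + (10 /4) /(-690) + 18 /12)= 180504 /10625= 16.99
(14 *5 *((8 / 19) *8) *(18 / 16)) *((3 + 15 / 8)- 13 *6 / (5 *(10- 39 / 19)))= 2216214 / 2869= 772.47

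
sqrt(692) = 2 * sqrt(173) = 26.31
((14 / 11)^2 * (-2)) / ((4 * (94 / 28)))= -1372 / 5687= -0.24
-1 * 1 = -1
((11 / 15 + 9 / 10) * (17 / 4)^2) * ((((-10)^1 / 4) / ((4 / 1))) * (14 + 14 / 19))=-495635 / 1824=-271.73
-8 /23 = -0.35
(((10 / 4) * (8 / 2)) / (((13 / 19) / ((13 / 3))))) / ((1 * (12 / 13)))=68.61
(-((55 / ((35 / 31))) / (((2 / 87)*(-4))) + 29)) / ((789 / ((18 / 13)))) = 84129 / 95732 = 0.88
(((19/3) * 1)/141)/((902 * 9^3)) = 19/278147034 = 0.00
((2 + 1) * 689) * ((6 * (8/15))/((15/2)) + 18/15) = 84058/25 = 3362.32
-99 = -99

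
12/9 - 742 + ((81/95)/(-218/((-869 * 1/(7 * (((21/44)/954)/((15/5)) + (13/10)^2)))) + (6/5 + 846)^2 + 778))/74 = -102353901332680730788/138191585960706639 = -740.67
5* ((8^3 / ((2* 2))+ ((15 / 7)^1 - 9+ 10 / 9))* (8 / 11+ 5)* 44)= 154040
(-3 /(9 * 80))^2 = 1 /57600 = 0.00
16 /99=0.16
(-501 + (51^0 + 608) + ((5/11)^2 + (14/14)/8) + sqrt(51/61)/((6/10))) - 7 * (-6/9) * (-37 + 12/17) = -3013469/49368 + 5 * sqrt(3111)/183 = -59.52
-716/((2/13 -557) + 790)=-9308/3031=-3.07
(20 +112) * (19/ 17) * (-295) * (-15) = 652817.65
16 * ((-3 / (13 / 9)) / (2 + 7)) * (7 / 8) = -42 / 13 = -3.23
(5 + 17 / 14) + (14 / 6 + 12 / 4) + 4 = 653 / 42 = 15.55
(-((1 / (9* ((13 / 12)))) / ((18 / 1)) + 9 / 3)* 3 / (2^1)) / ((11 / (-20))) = 10550 / 1287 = 8.20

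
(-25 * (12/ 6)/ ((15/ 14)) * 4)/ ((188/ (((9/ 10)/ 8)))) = -21/ 188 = -0.11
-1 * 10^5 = -100000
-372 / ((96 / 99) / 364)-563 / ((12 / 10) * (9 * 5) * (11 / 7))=-41474902 / 297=-139646.13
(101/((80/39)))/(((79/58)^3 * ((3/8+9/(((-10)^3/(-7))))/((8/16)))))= 22.24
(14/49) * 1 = 2/7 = 0.29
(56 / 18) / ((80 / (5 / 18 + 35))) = 889 / 648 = 1.37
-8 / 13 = -0.62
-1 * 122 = -122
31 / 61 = 0.51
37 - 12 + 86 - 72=39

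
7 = 7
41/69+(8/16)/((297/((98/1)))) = 5186/6831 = 0.76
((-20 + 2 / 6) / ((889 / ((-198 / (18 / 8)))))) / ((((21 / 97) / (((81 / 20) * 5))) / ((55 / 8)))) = 31161735 / 24892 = 1251.88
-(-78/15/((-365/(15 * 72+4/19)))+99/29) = -18907921/1005575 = -18.80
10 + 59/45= 509/45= 11.31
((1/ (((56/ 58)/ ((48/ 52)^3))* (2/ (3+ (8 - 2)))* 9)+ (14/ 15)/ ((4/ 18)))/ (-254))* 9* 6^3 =-344359188/ 9765665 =-35.26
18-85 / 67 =1121 / 67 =16.73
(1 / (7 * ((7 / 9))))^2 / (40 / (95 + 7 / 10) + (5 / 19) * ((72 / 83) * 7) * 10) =122244309 / 59418027200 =0.00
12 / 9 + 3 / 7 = 37 / 21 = 1.76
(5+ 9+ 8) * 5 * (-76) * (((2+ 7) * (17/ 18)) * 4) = -284240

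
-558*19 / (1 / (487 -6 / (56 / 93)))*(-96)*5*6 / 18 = 5664436560 / 7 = 809205222.86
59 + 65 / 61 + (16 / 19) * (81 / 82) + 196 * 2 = 21521232 / 47519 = 452.90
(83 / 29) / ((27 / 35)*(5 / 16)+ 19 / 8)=9296 / 8497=1.09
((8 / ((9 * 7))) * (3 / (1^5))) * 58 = 464 / 21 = 22.10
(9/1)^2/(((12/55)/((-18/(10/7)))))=-18711/4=-4677.75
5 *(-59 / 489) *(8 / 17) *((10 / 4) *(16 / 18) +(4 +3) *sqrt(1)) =-195880 / 74817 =-2.62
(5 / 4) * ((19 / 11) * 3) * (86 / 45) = 817 / 66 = 12.38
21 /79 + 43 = 3418 /79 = 43.27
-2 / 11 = -0.18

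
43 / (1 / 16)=688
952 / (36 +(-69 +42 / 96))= -15232 / 521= -29.24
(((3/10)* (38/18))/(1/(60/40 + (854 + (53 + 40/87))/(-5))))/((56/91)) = -185.24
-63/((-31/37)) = 2331/31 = 75.19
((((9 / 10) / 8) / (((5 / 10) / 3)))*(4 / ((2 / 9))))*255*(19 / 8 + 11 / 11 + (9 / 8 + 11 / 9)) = 141831 / 8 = 17728.88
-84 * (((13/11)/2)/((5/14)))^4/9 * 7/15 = -13440692356/411778125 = -32.64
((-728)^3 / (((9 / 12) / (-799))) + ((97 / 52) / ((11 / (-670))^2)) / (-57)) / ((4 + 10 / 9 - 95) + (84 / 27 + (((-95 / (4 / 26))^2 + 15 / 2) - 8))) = 1078214.45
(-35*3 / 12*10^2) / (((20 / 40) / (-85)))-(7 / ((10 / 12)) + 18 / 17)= 12642946 / 85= 148740.54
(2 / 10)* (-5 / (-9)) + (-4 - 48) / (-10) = 239 / 45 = 5.31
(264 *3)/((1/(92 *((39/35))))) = 2841696/35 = 81191.31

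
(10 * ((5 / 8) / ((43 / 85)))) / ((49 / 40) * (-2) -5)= -10625 / 6407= -1.66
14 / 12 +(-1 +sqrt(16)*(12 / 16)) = 19 / 6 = 3.17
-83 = -83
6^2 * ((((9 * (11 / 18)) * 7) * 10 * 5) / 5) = 13860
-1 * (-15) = 15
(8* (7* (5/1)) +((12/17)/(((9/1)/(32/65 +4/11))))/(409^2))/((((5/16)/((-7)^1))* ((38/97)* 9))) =-181915812739136/102263057325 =-1778.90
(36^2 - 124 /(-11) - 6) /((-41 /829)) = -11866306 /451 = -26311.10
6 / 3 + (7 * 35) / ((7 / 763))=26707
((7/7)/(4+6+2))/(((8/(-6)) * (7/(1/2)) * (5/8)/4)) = -1/35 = -0.03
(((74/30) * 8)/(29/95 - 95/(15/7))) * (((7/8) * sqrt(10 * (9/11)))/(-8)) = 0.14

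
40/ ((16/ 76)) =190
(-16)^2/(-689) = -256/689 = -0.37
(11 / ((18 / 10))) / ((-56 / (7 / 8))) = -55 / 576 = -0.10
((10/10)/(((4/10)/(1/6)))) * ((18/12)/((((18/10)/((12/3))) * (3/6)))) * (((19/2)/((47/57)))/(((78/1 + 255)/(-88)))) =-397100/46953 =-8.46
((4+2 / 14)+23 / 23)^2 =26.45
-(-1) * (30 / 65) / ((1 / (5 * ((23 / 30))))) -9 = -94 / 13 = -7.23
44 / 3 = 14.67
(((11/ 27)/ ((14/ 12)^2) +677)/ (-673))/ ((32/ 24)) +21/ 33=-0.12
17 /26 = 0.65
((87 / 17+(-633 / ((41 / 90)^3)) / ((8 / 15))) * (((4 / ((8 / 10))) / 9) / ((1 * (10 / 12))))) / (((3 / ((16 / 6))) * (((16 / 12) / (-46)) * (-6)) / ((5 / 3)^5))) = -1409032300850000 / 2562413859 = -549884.75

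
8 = 8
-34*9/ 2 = -153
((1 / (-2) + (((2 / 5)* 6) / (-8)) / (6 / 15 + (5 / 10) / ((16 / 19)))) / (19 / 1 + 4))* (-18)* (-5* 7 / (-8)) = 26775 / 9752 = 2.75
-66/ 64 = -33/ 32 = -1.03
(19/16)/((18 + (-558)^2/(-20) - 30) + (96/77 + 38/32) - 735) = -7315/100486637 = -0.00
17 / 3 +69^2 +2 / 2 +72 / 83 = 1187365 / 249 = 4768.53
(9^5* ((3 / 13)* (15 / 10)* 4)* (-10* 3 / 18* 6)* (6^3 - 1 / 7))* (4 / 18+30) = -485373332160 / 91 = -5333772880.88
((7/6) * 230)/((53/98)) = 78890/159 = 496.16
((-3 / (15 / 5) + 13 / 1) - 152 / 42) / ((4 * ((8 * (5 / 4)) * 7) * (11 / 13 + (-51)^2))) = 143 / 12430320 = 0.00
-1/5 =-0.20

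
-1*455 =-455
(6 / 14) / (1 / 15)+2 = 59 / 7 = 8.43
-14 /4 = -7 /2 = -3.50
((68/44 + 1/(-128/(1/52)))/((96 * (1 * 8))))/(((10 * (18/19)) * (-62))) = -2149679/627525550080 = -0.00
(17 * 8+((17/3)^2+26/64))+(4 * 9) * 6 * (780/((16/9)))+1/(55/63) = 1503844259/15840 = 94939.66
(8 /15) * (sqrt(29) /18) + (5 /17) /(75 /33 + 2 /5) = 275 /2499 + 4 * sqrt(29) /135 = 0.27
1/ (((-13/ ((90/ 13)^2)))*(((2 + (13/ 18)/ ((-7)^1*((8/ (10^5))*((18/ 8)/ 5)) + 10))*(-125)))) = 3644908146/ 256081584005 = 0.01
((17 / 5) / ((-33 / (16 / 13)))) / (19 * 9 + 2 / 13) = -272 / 367125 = -0.00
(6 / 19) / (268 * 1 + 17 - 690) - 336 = -861842 / 2565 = -336.00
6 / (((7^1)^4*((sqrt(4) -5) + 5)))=3 / 2401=0.00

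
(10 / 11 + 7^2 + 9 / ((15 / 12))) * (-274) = -860634 / 55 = -15647.89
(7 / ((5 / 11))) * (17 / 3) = 1309 / 15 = 87.27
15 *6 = 90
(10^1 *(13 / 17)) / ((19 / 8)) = 1040 / 323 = 3.22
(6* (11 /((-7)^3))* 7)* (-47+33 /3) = 48.49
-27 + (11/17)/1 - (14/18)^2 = -37121/1377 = -26.96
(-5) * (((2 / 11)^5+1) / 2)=-805415 / 322102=-2.50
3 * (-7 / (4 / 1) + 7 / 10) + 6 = 57 / 20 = 2.85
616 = 616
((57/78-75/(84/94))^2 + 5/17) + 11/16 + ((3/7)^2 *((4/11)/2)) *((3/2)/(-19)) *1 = 3258990554275/470758288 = 6922.85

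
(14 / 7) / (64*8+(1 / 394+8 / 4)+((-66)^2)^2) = 788 / 7476248501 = 0.00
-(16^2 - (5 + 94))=-157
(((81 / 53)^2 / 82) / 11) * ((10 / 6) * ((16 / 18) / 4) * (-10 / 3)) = -0.00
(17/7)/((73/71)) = 1207/511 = 2.36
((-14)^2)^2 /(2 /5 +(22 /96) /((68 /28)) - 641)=-156737280 /2613263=-59.98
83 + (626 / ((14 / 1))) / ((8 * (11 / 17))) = 56449 / 616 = 91.64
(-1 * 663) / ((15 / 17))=-3757 / 5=-751.40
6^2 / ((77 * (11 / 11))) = 36 / 77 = 0.47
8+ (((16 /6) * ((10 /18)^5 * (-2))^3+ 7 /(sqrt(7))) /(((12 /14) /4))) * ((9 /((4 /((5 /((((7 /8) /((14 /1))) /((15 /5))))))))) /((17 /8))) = 4958731321624088 /1166716415203011+ 20160 * sqrt(7) /17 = 3141.80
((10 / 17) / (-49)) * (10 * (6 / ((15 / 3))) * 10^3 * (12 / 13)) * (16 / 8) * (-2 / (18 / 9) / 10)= 288000 / 10829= 26.60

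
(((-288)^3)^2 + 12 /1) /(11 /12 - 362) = -6847565144260752 /4333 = -1580328904745.15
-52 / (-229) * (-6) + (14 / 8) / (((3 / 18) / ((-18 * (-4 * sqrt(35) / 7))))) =-312 / 229 + 108 * sqrt(35) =637.57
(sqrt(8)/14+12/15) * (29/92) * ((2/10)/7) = 29 * sqrt(2)/22540+29/4025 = 0.01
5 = 5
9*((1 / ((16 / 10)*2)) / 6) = 15 / 32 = 0.47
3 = 3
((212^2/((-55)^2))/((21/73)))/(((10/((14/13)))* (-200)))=-410114/14746875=-0.03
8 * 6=48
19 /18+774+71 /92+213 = 818749 /828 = 988.83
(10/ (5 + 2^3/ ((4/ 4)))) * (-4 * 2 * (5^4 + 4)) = -50320/ 13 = -3870.77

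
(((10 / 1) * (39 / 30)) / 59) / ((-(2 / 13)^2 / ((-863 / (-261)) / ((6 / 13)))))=-24648143 / 369576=-66.69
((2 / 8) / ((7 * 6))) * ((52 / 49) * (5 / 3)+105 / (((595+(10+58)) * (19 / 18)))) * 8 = 1184350 / 12962313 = 0.09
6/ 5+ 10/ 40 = 29/ 20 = 1.45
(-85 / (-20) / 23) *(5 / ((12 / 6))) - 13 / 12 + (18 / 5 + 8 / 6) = 3967 / 920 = 4.31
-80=-80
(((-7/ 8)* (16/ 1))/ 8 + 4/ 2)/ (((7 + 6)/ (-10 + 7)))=-3/ 52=-0.06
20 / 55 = 4 / 11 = 0.36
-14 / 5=-2.80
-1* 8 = -8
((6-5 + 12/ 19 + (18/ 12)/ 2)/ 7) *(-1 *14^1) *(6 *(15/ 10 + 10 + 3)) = -15747/ 38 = -414.39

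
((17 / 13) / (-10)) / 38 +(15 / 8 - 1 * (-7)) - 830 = -8112749 / 9880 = -821.13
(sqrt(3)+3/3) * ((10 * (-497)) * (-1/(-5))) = -994 * sqrt(3) - 994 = -2715.66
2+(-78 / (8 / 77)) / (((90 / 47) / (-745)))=292085.46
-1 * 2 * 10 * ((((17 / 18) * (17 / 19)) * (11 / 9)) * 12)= -127160 / 513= -247.88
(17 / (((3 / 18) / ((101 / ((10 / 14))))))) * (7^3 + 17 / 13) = 4965880.98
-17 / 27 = -0.63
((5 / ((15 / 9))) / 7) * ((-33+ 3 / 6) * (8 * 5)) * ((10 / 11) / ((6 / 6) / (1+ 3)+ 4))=-156000 / 1309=-119.17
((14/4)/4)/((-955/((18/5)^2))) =-567/47750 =-0.01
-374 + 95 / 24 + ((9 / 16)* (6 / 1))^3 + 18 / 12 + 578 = 247.90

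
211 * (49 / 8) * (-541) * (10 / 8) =-27966995 / 32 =-873968.59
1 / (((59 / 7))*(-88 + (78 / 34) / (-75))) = -2975 / 2207367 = -0.00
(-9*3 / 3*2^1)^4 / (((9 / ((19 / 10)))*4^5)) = 13851 / 640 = 21.64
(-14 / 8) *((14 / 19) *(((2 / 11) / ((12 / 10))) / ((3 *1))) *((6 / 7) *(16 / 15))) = -112 / 1881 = -0.06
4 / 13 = 0.31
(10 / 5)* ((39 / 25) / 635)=78 / 15875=0.00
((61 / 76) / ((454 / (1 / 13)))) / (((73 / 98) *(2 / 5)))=0.00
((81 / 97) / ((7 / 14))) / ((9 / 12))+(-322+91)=-22191 / 97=-228.77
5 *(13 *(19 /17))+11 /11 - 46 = 470 /17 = 27.65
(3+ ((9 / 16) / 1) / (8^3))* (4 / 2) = 6.00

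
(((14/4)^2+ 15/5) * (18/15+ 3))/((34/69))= 88389/680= 129.98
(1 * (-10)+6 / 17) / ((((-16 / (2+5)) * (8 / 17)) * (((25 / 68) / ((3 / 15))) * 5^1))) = 0.98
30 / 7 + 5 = 9.29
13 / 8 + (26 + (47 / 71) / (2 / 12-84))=7890317 / 285704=27.62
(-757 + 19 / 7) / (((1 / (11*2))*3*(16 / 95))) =-229900 / 7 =-32842.86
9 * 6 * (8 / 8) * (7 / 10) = 189 / 5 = 37.80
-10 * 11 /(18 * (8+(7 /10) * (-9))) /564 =-275 /43146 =-0.01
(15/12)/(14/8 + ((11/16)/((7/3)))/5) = 0.69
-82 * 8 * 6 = -3936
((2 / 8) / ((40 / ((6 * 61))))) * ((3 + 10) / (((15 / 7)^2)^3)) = 93295657 / 303750000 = 0.31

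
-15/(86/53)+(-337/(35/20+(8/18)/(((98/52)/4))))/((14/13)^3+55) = -64342601879/5610294366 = -11.47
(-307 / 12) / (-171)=307 / 2052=0.15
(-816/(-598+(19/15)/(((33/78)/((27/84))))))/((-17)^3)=-36960/132858791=-0.00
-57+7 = -50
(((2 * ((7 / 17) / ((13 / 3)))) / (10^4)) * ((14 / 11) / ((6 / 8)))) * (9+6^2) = 441 / 303875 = 0.00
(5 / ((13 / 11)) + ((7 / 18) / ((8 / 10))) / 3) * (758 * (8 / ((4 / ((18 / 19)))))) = 4674965 / 741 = 6308.99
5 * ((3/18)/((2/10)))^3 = 625/216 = 2.89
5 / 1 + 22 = 27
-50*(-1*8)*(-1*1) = -400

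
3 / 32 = 0.09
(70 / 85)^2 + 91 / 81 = 1.80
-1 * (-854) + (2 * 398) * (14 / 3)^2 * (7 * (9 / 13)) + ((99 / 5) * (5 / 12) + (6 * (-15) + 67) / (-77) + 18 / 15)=1699144729 / 20020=84872.36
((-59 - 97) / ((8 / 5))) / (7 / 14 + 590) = -0.17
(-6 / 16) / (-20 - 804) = 0.00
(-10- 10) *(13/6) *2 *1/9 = -260/27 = -9.63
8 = 8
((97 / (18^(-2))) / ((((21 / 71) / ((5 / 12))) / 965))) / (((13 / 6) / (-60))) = -107664471000 / 91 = -1183126054.95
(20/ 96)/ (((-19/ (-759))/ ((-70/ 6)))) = -44275/ 456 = -97.09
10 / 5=2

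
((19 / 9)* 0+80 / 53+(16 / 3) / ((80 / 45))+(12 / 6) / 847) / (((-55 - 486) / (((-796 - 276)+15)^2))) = -32326642173 / 3469433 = -9317.56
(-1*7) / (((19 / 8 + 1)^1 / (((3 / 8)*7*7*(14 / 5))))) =-4802 / 45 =-106.71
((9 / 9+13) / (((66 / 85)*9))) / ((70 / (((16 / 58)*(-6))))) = -136 / 2871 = -0.05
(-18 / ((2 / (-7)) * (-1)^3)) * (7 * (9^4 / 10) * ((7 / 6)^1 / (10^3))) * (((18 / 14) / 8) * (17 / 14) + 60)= -6502298733 / 320000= -20319.68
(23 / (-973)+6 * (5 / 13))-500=-6295609 / 12649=-497.72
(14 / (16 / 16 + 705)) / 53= 7 / 18709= 0.00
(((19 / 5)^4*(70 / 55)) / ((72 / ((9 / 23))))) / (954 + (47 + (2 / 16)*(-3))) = 1824494 / 1265790625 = 0.00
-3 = -3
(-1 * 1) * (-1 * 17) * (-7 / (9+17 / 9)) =-153 / 14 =-10.93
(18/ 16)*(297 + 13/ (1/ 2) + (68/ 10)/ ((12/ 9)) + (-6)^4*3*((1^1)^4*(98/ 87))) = 12287061/ 2320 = 5296.15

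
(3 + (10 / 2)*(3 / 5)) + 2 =8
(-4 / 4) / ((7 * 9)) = -1 / 63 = -0.02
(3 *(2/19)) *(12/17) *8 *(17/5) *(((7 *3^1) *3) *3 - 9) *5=5456.84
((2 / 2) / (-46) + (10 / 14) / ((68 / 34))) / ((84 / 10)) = 45 / 1127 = 0.04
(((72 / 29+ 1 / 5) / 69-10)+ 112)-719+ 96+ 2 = -5192206 / 10005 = -518.96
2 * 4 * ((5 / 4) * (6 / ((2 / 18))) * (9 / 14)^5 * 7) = 7971615 / 19208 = 415.02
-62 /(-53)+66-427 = -19071 /53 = -359.83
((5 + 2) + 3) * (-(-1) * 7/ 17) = 4.12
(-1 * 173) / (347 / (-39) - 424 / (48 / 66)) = 6747 / 23084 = 0.29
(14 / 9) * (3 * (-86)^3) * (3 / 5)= -8904784 / 5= -1780956.80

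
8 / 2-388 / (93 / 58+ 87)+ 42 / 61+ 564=176899166 / 313479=564.31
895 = 895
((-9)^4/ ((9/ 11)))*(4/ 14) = 16038/ 7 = 2291.14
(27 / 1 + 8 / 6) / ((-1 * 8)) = -85 / 24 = -3.54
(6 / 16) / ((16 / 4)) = 0.09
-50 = -50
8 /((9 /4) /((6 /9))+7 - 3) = 64 /59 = 1.08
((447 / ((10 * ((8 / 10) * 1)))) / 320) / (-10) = -0.02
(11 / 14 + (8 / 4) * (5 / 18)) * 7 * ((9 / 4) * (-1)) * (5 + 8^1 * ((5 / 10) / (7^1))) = -6591 / 56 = -117.70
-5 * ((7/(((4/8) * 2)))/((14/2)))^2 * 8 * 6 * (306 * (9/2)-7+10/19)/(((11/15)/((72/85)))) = -1349913600/3553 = -379936.28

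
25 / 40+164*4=5253 / 8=656.62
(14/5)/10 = 7/25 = 0.28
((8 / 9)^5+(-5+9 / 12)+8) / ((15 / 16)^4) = 5.57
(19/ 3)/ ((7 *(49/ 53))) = 1007/ 1029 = 0.98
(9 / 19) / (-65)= -9 / 1235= -0.01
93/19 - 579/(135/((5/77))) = 60782/13167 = 4.62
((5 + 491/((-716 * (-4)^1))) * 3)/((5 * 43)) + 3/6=352313/615760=0.57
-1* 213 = -213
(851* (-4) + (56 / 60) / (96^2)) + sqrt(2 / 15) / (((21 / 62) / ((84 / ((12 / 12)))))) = -235284473 / 69120 + 248* sqrt(30) / 15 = -3313.44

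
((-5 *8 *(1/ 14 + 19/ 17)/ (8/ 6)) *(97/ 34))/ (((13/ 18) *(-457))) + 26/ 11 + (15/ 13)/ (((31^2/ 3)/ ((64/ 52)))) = 4420467543449/ 1651637976989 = 2.68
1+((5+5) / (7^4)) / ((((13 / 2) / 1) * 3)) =93659 / 93639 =1.00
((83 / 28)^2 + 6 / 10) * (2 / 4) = 4.69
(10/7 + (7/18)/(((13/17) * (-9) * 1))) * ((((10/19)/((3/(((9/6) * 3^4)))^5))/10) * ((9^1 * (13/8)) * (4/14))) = 7836354231003/238336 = 32879440.08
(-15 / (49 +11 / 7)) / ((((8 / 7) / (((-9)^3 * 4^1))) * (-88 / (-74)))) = 6608385 / 10384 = 636.40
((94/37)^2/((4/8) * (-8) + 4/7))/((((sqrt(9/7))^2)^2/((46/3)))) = -17426801/998001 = -17.46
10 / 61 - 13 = -783 / 61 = -12.84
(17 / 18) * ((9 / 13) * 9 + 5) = 1241 / 117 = 10.61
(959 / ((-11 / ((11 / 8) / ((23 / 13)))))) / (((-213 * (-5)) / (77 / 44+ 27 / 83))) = -8589763 / 65058720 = -0.13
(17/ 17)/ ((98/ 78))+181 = 8908/ 49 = 181.80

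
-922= -922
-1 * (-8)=8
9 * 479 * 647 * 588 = 1640059596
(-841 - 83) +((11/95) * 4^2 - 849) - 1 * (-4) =-167879/95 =-1767.15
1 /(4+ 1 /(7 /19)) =7 /47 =0.15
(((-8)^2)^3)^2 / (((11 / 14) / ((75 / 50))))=1443109011456 / 11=131191728314.18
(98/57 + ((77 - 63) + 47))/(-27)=-3575/1539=-2.32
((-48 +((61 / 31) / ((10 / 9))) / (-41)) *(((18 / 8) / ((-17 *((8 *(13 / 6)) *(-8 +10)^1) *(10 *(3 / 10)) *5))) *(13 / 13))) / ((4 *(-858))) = -1831887 / 514142886400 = -0.00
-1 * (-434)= 434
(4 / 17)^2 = 16 / 289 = 0.06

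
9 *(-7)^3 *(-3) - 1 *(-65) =9326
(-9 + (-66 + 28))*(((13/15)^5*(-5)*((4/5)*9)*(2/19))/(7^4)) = 139606168/3849103125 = 0.04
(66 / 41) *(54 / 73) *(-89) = -317196 / 2993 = -105.98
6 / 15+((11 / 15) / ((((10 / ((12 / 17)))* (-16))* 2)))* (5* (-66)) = 127 / 136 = 0.93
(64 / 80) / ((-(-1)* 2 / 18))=7.20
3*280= 840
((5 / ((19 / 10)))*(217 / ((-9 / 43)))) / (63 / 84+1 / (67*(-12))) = -207700 / 57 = -3643.86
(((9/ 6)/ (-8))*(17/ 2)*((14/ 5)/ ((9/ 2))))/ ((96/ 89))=-10591/ 11520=-0.92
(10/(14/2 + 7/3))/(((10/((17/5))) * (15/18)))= 153/350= 0.44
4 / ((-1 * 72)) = -1 / 18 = -0.06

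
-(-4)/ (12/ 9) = 3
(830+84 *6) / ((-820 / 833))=-555611 / 410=-1355.15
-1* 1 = -1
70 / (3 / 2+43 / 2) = 70 / 23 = 3.04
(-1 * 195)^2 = 38025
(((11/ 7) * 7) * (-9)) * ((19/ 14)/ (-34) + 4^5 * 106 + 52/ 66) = -5115062703/ 476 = -10745930.05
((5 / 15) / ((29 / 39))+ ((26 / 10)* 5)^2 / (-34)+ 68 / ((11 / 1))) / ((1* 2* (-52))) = -17999 / 1127984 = -0.02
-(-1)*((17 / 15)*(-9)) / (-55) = 51 / 275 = 0.19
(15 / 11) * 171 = 2565 / 11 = 233.18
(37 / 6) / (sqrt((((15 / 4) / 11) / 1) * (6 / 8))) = 74 * sqrt(55) / 45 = 12.20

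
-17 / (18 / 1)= -17 / 18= -0.94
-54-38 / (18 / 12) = -238 / 3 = -79.33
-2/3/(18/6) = -2/9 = -0.22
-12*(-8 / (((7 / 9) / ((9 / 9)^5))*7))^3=4478976 / 117649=38.07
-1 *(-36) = 36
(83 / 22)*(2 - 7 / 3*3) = -415 / 22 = -18.86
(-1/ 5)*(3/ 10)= -3/ 50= -0.06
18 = 18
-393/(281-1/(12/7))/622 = -2358/1046515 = -0.00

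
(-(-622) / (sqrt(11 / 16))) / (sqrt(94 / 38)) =2488* sqrt(9823) / 517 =476.96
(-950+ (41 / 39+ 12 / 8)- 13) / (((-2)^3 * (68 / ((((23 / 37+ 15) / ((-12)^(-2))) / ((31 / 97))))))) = 370604505 / 29822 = 12427.22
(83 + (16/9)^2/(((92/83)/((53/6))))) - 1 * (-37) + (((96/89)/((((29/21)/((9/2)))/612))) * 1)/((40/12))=57017464984/72126045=790.53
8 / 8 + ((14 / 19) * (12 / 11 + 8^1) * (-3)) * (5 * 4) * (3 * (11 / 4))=-3314.79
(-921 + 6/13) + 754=-2165/13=-166.54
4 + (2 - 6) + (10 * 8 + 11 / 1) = 91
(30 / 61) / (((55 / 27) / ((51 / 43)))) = 8262 / 28853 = 0.29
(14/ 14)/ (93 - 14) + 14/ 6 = 556/ 237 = 2.35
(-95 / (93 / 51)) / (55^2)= -323 / 18755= -0.02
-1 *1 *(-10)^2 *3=-300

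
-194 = -194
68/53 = 1.28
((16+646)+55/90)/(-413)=-11927/7434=-1.60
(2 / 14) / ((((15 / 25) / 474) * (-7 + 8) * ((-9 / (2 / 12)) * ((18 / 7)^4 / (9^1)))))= -135485 / 314928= -0.43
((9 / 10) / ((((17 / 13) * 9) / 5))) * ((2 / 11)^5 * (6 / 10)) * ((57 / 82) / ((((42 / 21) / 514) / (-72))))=-329075136 / 561262735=-0.59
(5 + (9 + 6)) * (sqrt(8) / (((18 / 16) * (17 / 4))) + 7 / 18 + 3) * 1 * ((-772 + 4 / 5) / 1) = -470432 / 9-987136 * sqrt(2) / 153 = -61394.54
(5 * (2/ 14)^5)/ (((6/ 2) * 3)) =5/ 151263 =0.00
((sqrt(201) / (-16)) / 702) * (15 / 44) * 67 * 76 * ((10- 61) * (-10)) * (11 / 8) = -541025 * sqrt(201) / 4992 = -1536.53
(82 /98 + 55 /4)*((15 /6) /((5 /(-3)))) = -21.88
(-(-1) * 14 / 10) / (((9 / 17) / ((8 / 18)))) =1.18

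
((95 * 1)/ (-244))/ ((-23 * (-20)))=-19/ 22448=-0.00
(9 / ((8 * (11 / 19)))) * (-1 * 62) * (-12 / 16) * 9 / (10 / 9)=1288143 / 1760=731.90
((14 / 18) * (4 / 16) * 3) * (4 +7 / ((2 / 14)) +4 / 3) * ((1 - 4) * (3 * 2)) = -1141 / 2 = -570.50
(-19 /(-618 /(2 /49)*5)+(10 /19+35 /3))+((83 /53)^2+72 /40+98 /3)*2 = 347606169142 /4040451555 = 86.03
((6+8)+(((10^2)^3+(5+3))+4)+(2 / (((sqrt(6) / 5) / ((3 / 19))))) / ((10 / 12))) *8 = 48 *sqrt(6) / 19+8000208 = 8000214.19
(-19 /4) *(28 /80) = -133 /80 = -1.66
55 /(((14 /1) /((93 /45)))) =8.12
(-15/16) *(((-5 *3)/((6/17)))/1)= 1275/32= 39.84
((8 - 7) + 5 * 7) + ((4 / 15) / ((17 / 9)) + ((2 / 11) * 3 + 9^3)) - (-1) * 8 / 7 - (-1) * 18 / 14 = 5027314 / 6545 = 768.12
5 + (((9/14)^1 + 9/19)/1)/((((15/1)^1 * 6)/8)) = 5.10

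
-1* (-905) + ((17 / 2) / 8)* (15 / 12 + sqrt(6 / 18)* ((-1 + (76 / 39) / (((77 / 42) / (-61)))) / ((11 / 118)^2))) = 58005 / 64- 557151455* sqrt(3) / 207636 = -3741.30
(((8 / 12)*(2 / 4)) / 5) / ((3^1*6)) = 1 / 270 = 0.00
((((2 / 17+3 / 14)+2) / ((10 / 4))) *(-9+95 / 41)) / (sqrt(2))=-15207 *sqrt(2) / 4879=-4.41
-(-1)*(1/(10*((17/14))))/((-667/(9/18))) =-7/113390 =-0.00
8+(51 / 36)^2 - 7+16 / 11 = 7067 / 1584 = 4.46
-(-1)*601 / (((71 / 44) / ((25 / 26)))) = 330550 / 923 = 358.13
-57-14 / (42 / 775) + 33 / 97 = -91663 / 291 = -314.99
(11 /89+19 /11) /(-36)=-151 /2937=-0.05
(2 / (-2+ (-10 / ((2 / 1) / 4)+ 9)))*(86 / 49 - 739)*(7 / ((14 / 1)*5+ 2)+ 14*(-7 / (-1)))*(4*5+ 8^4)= 1786056125 / 39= 45796310.90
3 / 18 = 1 / 6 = 0.17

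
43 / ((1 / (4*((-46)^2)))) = 363952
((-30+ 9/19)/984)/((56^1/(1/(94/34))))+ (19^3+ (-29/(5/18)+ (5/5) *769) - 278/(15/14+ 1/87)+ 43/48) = 2358583927196809/324525915840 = 7267.78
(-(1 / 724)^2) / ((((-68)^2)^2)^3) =-1 / 5123704620218429190675890176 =-0.00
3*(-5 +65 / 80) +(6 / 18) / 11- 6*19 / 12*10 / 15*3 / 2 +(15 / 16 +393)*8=1652359 / 528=3129.47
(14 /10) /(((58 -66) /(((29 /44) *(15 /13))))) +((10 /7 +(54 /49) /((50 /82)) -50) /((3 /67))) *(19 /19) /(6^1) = -8788428881 /50450400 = -174.20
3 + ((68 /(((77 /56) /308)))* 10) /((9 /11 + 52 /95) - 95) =-1623.75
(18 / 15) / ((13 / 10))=12 / 13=0.92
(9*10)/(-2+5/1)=30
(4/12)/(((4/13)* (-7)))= -13/84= -0.15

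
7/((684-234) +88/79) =553/35638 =0.02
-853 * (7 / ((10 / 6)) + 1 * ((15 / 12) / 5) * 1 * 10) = -57151 / 10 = -5715.10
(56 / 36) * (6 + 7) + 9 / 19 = 3539 / 171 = 20.70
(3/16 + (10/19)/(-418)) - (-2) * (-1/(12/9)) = -83471/63536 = -1.31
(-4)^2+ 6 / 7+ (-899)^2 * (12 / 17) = 67890890 / 119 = 570511.68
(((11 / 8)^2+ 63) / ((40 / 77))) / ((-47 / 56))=-2238467 / 15040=-148.83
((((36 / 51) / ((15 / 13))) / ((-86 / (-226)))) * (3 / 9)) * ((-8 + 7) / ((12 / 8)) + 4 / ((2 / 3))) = 94016 / 32895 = 2.86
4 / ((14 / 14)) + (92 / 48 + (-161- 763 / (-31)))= -48535 / 372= -130.47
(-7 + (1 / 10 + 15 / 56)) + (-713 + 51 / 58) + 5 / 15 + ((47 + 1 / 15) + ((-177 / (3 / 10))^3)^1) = -333536586277 / 1624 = -205379671.35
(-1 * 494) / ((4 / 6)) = -741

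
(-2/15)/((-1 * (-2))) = -0.07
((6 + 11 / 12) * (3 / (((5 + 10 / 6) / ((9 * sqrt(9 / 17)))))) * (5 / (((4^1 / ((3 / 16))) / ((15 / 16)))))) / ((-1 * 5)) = -60507 * sqrt(17) / 278528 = -0.90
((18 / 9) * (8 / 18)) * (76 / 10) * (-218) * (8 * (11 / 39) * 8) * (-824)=38444122112 / 1755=21905482.68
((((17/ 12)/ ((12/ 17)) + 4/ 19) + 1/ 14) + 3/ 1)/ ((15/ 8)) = 101293/ 35910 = 2.82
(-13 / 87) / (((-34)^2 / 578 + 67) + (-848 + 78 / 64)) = 0.00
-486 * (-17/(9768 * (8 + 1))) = 153/1628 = 0.09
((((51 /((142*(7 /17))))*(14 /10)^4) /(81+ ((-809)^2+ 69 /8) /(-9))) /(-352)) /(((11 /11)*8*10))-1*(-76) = 17739252872382347 /233411222000000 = 76.00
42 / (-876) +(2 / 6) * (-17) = -2503 / 438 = -5.71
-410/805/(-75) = 82/12075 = 0.01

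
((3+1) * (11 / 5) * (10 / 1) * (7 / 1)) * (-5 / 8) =-385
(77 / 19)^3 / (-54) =-456533 / 370386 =-1.23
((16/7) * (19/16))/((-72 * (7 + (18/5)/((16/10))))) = -19/4662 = -0.00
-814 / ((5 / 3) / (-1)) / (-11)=-222 / 5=-44.40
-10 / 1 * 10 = -100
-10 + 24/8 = -7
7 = 7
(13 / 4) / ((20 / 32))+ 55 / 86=2511 / 430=5.84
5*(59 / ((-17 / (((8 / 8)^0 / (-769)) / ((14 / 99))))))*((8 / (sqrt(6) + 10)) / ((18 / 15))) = 486750 / 4301017 - 48675*sqrt(6) / 4301017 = 0.09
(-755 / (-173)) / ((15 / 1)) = 151 / 519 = 0.29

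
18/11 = 1.64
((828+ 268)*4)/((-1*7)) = -626.29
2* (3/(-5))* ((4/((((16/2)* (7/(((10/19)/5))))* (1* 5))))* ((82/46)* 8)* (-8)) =15744/76475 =0.21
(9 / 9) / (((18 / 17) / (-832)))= -7072 / 9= -785.78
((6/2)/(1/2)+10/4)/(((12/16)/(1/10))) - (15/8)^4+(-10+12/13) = -16216579/798720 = -20.30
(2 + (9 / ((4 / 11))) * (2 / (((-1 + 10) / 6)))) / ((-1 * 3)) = -35 / 3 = -11.67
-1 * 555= -555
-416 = -416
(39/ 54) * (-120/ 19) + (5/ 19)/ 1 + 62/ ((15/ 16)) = 17623/ 285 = 61.84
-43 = -43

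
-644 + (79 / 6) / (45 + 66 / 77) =-1239791 / 1926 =-643.71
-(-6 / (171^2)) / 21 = 2 / 204687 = 0.00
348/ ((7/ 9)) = 3132/ 7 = 447.43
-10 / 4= -5 / 2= -2.50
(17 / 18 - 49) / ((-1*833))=865 / 14994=0.06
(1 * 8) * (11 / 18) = 44 / 9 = 4.89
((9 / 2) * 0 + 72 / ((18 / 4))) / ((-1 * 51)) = -0.31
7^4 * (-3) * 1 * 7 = -50421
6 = 6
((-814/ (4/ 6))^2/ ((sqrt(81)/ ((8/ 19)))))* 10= 13251920/ 19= 697469.47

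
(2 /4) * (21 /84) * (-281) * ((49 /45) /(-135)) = 13769 /48600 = 0.28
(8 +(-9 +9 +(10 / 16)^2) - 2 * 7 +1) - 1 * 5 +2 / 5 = -2947 / 320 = -9.21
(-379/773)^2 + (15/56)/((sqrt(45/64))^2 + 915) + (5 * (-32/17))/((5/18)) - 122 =-43238959940653/277810950557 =-155.64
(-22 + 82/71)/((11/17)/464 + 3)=-2334848/336185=-6.95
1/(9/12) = 4/3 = 1.33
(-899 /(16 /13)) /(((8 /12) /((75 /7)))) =-2629575 /224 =-11739.17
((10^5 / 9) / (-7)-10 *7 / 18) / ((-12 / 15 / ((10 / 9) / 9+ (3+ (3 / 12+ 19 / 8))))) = 622354375 / 54432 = 11433.61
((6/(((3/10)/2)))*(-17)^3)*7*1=-1375640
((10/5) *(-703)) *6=-8436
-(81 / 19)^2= -6561 / 361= -18.17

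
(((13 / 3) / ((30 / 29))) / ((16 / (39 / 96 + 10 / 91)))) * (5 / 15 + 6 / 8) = 62959 / 430080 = 0.15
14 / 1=14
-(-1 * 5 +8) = -3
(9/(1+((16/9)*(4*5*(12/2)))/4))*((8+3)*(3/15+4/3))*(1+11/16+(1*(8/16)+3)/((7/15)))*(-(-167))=55898073/13040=4286.66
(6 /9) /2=1 /3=0.33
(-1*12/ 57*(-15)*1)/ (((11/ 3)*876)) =15/ 15257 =0.00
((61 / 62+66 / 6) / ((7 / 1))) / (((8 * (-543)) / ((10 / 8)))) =-3715 / 7541184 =-0.00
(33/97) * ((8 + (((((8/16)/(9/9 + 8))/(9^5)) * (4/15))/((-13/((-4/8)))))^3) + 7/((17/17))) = 183633938218142998958604386/35984832337696708886837625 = 5.10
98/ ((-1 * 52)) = -49/ 26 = -1.88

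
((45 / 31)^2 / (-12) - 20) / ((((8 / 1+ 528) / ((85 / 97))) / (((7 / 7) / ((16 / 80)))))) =-32960875 / 199857248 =-0.16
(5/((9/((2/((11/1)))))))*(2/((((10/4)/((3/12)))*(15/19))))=38/1485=0.03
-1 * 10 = -10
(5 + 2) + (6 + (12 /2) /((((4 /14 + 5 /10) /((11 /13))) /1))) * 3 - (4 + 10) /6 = 1640 /39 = 42.05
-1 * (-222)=222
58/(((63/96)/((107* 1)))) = 198592/21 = 9456.76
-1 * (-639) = 639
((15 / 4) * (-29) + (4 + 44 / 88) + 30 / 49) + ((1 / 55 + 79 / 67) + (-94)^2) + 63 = 6353403087 / 722260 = 8796.56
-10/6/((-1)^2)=-5/3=-1.67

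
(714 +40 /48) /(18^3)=4289 /34992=0.12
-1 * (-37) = 37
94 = 94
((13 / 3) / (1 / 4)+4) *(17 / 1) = 1088 / 3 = 362.67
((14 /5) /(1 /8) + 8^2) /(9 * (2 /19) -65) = -8208 /6085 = -1.35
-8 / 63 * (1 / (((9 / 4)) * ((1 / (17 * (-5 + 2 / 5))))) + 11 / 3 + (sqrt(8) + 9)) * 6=2272 / 135 - 32 * sqrt(2) / 21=14.67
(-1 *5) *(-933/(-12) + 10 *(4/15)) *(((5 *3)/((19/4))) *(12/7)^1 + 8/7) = -1051850/399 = -2636.22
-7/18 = -0.39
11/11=1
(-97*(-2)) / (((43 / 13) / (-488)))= -1230736 / 43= -28621.77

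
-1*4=-4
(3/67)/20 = 3/1340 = 0.00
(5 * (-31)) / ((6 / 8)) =-620 / 3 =-206.67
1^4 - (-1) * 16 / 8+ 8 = 11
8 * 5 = 40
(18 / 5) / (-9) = -2 / 5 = -0.40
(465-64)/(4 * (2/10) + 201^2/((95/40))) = 38095/1616116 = 0.02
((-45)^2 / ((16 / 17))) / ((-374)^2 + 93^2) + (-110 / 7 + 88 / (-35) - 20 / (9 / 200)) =-13853217797 / 29942640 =-462.66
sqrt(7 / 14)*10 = 5*sqrt(2) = 7.07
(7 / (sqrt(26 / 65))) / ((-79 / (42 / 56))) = -21 * sqrt(10) / 632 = -0.11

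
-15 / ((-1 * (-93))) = -5 / 31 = -0.16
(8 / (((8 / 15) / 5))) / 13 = 75 / 13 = 5.77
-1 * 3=-3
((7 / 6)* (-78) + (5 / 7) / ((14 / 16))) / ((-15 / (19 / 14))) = 27987 / 3430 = 8.16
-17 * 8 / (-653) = 136 / 653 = 0.21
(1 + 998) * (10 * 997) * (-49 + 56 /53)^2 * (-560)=-36012892417840800 /2809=-12820538418597.65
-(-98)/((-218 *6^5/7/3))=-343/282528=-0.00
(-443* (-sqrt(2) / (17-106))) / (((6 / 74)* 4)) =-16391* sqrt(2) / 1068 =-21.70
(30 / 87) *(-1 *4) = -40 / 29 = -1.38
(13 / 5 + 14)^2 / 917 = 6889 / 22925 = 0.30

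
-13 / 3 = -4.33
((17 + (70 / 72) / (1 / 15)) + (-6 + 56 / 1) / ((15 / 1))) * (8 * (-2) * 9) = -5028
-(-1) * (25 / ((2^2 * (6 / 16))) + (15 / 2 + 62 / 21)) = 1139 / 42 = 27.12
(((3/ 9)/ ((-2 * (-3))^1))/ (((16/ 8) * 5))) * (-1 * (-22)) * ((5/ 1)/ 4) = 11/ 72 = 0.15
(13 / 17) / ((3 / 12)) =52 / 17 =3.06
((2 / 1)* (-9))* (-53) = 954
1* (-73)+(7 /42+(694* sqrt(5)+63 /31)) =-13169 /186+694* sqrt(5) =1481.03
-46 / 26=-23 / 13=-1.77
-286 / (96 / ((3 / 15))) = -0.60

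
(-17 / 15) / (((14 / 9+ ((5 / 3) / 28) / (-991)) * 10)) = -707574 / 9711425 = -0.07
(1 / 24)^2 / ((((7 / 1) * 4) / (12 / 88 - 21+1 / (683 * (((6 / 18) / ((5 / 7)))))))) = -731383 / 565458432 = -0.00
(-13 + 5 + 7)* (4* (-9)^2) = -324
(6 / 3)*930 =1860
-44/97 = -0.45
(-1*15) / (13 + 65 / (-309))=-4635 / 3952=-1.17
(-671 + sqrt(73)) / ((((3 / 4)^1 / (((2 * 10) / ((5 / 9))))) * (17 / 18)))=-579744 / 17 + 864 * sqrt(73) / 17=-33668.35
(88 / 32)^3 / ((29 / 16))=1331 / 116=11.47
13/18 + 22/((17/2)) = 3.31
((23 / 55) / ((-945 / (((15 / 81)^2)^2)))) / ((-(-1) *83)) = -575 / 91703864637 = -0.00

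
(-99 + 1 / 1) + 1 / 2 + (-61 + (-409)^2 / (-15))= -339317 / 30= -11310.57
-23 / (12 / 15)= -115 / 4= -28.75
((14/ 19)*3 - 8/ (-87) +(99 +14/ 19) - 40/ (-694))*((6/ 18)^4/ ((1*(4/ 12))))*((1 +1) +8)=585618970/ 15486957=37.81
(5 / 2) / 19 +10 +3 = 499 / 38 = 13.13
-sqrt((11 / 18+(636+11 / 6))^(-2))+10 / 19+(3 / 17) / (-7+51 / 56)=18456653 / 37228334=0.50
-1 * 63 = -63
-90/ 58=-1.55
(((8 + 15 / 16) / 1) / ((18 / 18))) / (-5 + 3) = -143 / 32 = -4.47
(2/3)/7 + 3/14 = 13/42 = 0.31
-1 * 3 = -3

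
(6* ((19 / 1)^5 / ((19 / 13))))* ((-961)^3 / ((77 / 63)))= -81193577782543902 / 11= -7381234343867627.45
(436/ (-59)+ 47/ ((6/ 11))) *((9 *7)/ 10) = 585627/ 1180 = 496.29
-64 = -64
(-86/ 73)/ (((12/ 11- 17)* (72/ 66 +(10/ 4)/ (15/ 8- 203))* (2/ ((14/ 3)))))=8371627/ 52253400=0.16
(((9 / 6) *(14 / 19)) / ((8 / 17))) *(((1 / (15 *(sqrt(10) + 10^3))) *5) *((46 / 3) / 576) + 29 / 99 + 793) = 67288972656227 / 36114838848- 2737 *sqrt(10) / 131326686720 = 1863.19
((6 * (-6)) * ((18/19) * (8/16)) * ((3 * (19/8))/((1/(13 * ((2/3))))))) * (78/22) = -41067/11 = -3733.36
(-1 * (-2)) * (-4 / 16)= -1 / 2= -0.50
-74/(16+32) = -37/24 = -1.54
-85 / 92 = -0.92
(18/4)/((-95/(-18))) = 81/95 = 0.85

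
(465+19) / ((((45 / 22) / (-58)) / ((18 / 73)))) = -1235168 / 365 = -3384.02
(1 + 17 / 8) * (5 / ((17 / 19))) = 2375 / 136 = 17.46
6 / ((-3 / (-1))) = 2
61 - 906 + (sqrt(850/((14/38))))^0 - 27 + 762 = -109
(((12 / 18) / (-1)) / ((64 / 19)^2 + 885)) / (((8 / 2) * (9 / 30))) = -1805 / 2912229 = -0.00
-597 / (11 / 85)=-50745 / 11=-4613.18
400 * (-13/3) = -5200/3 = -1733.33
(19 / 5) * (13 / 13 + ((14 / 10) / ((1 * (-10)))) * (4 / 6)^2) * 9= 4009 / 125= 32.07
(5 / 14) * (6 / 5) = 0.43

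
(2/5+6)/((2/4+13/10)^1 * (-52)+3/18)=-192/2803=-0.07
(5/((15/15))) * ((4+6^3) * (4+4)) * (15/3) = 44000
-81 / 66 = -1.23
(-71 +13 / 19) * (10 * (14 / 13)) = -757.25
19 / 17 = 1.12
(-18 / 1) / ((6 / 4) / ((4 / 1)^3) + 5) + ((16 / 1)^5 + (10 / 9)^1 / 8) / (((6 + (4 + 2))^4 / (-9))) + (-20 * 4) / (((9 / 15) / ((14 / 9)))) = -35525201039 / 53332992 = -666.10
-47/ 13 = -3.62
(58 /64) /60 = 29 /1920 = 0.02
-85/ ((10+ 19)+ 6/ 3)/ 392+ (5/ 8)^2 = 37295/ 97216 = 0.38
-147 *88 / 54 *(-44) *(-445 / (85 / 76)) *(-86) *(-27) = -165548304768 / 17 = -9738135574.59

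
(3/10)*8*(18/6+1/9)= 112/15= 7.47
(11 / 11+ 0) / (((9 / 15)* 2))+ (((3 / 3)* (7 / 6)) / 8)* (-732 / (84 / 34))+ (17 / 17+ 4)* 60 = 257.62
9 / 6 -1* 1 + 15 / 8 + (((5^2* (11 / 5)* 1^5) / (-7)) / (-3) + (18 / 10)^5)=12542107 / 525000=23.89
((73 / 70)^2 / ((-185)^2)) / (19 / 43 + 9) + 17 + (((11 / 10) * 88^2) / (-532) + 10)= 14214669496793 / 1293657085000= 10.99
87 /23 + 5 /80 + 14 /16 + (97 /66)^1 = 75169 /12144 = 6.19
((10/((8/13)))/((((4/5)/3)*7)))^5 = 881095693359375/17623416832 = 49995.74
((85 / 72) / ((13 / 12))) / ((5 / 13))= 2.83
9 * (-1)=-9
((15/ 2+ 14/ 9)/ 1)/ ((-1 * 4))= -163/ 72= -2.26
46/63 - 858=-54008/63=-857.27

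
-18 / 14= -9 / 7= -1.29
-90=-90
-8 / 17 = -0.47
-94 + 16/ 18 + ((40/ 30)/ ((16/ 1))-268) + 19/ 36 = -721/ 2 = -360.50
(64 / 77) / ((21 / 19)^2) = 23104 / 33957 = 0.68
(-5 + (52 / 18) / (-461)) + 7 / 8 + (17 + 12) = 825443 / 33192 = 24.87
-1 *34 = -34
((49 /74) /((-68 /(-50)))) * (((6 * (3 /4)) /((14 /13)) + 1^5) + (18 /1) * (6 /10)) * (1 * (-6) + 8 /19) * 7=-29047445 /95608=-303.82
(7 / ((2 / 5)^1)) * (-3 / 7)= -15 / 2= -7.50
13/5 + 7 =48/5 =9.60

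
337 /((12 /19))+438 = 11659 /12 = 971.58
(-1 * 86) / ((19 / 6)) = -516 / 19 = -27.16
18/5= 3.60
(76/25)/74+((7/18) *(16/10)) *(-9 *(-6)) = 31118/925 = 33.64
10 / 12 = 5 / 6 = 0.83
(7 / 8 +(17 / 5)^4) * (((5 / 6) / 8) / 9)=24909 / 16000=1.56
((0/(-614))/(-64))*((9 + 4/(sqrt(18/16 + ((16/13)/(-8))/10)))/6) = 0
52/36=13/9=1.44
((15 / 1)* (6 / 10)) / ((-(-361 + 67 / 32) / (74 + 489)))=162144 / 11485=14.12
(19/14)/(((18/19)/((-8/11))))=-1.04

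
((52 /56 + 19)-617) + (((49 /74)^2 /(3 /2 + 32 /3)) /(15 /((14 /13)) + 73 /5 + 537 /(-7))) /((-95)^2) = -5085974530356389 /8518201150270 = -597.07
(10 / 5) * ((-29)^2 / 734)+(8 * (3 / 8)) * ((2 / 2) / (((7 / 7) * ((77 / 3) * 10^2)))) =6479003 / 2825900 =2.29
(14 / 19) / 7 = 2 / 19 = 0.11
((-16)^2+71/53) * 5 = 68195/53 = 1286.70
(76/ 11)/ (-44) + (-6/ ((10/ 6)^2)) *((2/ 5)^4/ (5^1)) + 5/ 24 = 9131569/ 226875000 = 0.04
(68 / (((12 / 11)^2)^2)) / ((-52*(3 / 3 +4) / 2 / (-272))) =4231249 / 42120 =100.46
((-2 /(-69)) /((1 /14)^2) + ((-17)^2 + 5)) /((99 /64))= 1323392 /6831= 193.73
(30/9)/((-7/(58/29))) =-20/21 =-0.95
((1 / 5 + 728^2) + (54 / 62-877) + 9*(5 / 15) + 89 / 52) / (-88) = -4264649027 / 709280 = -6012.65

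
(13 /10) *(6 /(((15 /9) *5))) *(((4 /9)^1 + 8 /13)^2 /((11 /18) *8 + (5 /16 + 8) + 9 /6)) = 246016 /3440125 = 0.07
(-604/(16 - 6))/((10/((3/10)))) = -453/250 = -1.81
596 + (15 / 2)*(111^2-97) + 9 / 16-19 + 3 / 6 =1476129 / 16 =92258.06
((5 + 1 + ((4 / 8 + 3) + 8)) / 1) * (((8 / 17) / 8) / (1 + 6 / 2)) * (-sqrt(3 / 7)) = -5 * sqrt(21) / 136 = -0.17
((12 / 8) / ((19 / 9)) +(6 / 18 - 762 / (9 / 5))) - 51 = -17985 / 38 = -473.29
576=576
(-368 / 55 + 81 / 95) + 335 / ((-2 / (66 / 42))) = -3936239 / 14630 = -269.05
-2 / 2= -1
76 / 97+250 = 24326 / 97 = 250.78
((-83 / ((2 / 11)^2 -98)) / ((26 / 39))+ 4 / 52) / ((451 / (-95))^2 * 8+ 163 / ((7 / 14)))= 0.00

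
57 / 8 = 7.12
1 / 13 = 0.08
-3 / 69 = -1 / 23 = -0.04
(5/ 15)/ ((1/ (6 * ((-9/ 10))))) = -9/ 5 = -1.80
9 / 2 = 4.50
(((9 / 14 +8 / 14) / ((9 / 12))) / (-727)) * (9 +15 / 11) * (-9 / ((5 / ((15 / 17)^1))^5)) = 166212 / 4675422059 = 0.00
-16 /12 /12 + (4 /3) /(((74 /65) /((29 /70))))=872 /2331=0.37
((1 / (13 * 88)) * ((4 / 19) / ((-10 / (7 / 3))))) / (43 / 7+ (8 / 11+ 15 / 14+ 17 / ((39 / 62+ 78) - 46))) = -119 / 23452650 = -0.00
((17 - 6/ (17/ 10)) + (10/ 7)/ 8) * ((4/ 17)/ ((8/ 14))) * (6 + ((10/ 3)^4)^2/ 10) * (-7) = -228290163157/ 3792258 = -60199.01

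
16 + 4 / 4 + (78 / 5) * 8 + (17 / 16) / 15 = 34049 / 240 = 141.87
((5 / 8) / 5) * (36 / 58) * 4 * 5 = 45 / 29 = 1.55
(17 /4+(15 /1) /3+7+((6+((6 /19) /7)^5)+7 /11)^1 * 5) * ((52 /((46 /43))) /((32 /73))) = 5481.42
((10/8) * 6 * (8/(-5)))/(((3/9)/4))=-144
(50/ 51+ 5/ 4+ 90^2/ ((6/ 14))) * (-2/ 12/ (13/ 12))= -2908.04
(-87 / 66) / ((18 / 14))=-203 / 198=-1.03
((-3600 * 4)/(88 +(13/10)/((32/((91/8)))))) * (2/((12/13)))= -79872000/226463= -352.69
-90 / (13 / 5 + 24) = -450 / 133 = -3.38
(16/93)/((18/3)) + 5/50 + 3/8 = 5621/11160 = 0.50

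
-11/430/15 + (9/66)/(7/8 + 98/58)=434521/8443050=0.05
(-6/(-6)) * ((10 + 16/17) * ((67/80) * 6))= 18693/340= 54.98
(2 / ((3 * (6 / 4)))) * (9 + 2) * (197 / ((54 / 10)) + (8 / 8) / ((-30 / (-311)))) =278278 / 1215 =229.04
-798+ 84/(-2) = -840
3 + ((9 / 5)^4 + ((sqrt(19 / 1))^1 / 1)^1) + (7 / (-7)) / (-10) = sqrt(19) + 16997 / 1250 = 17.96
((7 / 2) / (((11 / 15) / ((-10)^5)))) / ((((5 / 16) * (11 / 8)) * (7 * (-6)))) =3200000 / 121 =26446.28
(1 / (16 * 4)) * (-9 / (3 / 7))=-21 / 64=-0.33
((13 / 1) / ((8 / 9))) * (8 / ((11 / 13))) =1521 / 11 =138.27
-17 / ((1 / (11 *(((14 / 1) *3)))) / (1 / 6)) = -1309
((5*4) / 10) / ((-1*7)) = -2 / 7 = -0.29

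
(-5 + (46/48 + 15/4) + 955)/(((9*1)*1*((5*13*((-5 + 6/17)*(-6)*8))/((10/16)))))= 389521/85183488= 0.00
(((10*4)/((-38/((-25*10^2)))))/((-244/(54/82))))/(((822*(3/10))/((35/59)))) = -6562500/384096077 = -0.02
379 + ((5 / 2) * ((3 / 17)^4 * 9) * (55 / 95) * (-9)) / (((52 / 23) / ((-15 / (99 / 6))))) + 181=46214271455 / 82518748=560.05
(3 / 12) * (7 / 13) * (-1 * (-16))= 28 / 13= 2.15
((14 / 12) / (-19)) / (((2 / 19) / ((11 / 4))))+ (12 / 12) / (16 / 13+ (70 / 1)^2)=-1226377 / 764592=-1.60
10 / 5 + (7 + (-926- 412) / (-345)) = 1481 / 115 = 12.88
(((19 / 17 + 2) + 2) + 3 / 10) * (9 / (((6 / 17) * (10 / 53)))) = 146439 / 200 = 732.20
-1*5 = -5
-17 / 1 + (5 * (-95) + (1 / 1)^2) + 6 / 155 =-76099 / 155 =-490.96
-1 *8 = -8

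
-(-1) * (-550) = -550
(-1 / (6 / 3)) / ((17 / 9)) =-9 / 34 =-0.26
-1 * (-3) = 3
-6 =-6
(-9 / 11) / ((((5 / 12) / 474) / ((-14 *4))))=52122.76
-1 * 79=-79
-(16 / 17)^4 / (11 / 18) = -1179648 / 918731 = -1.28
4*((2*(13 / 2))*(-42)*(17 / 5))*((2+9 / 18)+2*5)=-92820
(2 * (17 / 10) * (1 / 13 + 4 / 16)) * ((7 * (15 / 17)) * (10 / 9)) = 595 / 78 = 7.63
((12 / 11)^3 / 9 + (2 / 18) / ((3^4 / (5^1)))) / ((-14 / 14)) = -146623 / 970299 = -0.15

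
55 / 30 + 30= 31.83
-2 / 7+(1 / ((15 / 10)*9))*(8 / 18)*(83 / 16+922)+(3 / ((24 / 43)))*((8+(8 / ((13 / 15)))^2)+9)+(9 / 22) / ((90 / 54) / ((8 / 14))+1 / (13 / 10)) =2810822477893 / 4848643800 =579.71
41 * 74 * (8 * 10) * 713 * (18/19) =3115068480/19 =163950972.63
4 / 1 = 4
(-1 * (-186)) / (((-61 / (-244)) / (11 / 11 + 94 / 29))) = 91512 / 29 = 3155.59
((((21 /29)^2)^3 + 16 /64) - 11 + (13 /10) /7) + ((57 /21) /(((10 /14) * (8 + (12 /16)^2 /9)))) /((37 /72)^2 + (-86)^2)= -286128442251367886661 /27459452658609414772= -10.42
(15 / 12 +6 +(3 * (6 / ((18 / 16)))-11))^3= 117649 / 64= 1838.27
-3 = -3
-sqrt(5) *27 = -27 *sqrt(5) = -60.37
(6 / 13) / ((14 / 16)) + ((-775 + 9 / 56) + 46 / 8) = -559513 / 728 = -768.56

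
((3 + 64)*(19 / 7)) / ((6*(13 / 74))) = 47101 / 273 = 172.53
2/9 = 0.22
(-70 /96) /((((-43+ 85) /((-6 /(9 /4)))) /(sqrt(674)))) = 5 *sqrt(674) /108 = 1.20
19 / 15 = 1.27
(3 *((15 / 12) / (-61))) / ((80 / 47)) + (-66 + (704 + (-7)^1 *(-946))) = 28342899 / 3904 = 7259.96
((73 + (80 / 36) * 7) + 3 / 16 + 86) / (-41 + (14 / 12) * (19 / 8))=-25163 / 5505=-4.57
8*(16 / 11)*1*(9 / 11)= 1152 / 121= 9.52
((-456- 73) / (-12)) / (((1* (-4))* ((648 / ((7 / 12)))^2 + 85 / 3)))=-25921 / 2902443088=-0.00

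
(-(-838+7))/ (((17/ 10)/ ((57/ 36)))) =26315/ 34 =773.97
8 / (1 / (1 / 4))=2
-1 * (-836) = 836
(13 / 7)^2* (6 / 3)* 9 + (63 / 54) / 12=219367 / 3528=62.18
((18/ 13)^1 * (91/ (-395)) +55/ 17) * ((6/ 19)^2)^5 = 1184109124608/ 41170109921133715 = 0.00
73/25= 2.92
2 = 2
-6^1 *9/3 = -18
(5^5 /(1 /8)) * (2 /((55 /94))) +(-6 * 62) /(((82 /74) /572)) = -48063088 /451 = -106570.04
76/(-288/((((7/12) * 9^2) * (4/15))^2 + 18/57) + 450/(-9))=-957106/652475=-1.47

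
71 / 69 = 1.03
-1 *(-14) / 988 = 0.01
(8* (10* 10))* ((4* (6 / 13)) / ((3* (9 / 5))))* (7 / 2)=112000 / 117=957.26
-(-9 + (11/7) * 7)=-2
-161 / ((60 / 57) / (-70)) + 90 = 21593 / 2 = 10796.50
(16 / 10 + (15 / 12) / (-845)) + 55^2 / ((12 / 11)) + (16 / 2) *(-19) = 6648076 / 2535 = 2622.52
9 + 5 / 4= 41 / 4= 10.25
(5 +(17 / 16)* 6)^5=6240321451 / 32768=190439.50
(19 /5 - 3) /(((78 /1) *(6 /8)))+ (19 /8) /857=65963 /4010760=0.02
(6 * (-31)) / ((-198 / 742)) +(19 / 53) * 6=1222868 / 1749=699.18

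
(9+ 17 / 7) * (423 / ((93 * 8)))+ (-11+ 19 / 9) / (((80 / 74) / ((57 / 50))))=-46801 / 16275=-2.88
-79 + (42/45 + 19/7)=-7912/105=-75.35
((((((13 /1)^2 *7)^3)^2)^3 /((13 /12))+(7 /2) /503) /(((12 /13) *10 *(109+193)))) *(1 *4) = 248602006787207722076363420995477816384567131537221039230339 /9114360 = 27275859938296021012595880000000000000000000000000000.00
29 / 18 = 1.61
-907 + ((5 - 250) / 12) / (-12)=-130363 / 144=-905.30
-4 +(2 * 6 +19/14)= 131/14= 9.36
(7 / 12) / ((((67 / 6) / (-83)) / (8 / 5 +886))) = -1289239 / 335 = -3848.47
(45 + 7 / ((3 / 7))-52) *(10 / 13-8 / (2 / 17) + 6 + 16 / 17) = -373072 / 663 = -562.70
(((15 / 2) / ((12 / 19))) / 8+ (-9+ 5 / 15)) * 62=-42749 / 96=-445.30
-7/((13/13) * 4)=-7/4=-1.75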